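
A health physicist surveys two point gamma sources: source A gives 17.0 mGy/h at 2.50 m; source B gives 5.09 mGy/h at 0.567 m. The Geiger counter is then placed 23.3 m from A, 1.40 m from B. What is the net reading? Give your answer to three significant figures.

1.03 mGy/h

By superposition, sum each source's inverse-square contribution:
A: 17.0 × (2.50/23.3)² = 0.1957 mGy/h
B: 5.09 × (0.567/1.40)² = 0.8349 mGy/h
Total = 0.1957 + 0.8349 = 1.031 mGy/h.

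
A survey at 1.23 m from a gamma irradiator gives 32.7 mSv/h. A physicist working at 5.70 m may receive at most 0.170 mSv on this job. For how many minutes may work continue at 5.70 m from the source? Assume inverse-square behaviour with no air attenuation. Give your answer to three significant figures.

Intensity scales as (d₁/d₂)², so rate at 5.70 m:
(1.23/5.70)² = 0.04657, so 32.7 × 0.04657 = 1.523 mSv/h.
Stay time = 0.170 mSv ÷ 1.523 mSv/h = 0.1116 h = 6.696 min.

6.70 min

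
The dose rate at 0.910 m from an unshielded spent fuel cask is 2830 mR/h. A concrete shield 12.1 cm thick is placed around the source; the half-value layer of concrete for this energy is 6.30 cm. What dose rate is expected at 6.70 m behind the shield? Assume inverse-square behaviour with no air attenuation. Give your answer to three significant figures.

Distance alone: (0.910/6.70)² = 0.01845, so 2830 × 0.01845 = 52.21 mR/h.
Shield: 12.1/6.30 = 1.921 half-value layers → attenuation 2^(−1.921) = 0.2641.
Combined: 52.21 × 0.2641 = 13.79 mR/h.

13.8 mR/h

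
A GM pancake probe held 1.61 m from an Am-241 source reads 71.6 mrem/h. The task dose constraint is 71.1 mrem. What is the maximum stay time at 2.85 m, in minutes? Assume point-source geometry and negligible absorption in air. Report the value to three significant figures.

187 min

Using I₁d₁² = I₂d₂², rate at 2.85 m:
(1.61/2.85)² = 0.3191, so 71.6 × 0.3191 = 22.85 mrem/h.
Stay time = 71.1 mrem ÷ 22.85 mrem/h = 3.112 h = 186.7 min.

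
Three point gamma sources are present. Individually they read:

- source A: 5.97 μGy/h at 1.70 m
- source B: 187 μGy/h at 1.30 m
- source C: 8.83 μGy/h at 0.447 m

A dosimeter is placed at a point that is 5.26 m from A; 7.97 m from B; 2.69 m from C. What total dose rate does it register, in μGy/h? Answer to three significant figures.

By superposition, sum each source's inverse-square contribution:
A: 5.97 × (1.70/5.26)² = 0.6236 μGy/h
B: 187 × (1.30/7.97)² = 4.975 μGy/h
C: 8.83 × (0.447/2.69)² = 0.2438 μGy/h
Total = 0.6236 + 4.975 + 0.2438 = 5.842 μGy/h.

5.84 μGy/h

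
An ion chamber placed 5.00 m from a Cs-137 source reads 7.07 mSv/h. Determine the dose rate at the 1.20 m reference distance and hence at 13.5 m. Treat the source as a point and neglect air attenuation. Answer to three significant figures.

123 mSv/h; 0.970 mSv/h

Applying the 1/r² law,
At 1.20 m: 7.07 × (5.00/1.20)² = 7.07 × 17.36 = 122.7 mSv/h
At 13.5 m: 122.7 × (1.20/13.5)² = 122.7 × 0.007901 = 0.9695 mSv/h.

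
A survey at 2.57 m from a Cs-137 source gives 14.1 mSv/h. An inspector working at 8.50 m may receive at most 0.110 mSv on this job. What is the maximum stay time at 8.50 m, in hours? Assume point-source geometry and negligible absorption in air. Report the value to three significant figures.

0.0853 h

Intensity scales as (d₁/d₂)², so rate at 8.50 m:
(2.57/8.50)² = 0.09142, so 14.1 × 0.09142 = 1.289 mSv/h.
Stay time = 0.110 mSv ÷ 1.289 mSv/h = 0.08534 h.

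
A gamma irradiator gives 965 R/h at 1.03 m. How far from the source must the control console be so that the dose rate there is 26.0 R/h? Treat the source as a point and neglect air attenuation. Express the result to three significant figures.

By the inverse-square law, d₂ = d₁·√(I₁/I₂).
I₁/I₂ = 965/26.0 = 37.12, so d₂ = 1.03 × √37.12 = 6.275 m.

6.28 m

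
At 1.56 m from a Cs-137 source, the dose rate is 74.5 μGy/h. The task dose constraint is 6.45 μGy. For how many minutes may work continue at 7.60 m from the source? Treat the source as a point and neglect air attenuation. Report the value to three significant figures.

123 min

By the inverse-square law, rate at 7.60 m:
74.5 × (1.56/7.60)² = 74.5 × 0.04213 = 3.139 μGy/h.
Stay time = 6.45 μGy ÷ 3.139 μGy/h = 2.055 h = 123.3 min.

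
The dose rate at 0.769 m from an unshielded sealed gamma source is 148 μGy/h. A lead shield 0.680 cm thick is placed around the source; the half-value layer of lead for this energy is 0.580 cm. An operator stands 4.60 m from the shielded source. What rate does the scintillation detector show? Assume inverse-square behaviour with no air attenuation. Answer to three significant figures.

1.84 μGy/h

Distance alone: 148 × (0.769/4.60)² = 148 × 0.02795 = 4.137 μGy/h.
Shield: 0.680/0.580 = 1.172 half-value layers → attenuation 2^(−1.172) = 0.4438.
Combined: 4.137 × 0.4438 = 1.836 μGy/h.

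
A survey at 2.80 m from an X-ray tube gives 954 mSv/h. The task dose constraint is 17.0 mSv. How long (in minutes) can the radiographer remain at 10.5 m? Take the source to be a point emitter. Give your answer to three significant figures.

15.0 min

Intensity scales as (d₁/d₂)², so rate at 10.5 m:
(2.80/10.5)² = 0.07111, so 954 × 0.07111 = 67.84 mSv/h.
Stay time = 17.0 mSv ÷ 67.84 mSv/h = 0.2506 h = 15.04 min.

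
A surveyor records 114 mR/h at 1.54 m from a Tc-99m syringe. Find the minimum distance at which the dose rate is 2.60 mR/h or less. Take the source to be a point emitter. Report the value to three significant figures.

10.2 m

Since intensity falls as 1/r², d₂ = d₁·√(I₁/I₂).
I₁/I₂ = 114/2.60 = 43.85, so d₂ = 1.54 × √43.85 = 10.20 m.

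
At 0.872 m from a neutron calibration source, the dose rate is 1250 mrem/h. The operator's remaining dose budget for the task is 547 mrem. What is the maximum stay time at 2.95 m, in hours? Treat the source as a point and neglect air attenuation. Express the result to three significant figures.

Intensity scales as (d₁/d₂)², so rate at 2.95 m:
1250 × (0.872/2.95)² = 1250 × 0.08738 = 109.2 mrem/h.
Stay time = 547 mrem ÷ 109.2 mrem/h = 5.009 h.

5.01 h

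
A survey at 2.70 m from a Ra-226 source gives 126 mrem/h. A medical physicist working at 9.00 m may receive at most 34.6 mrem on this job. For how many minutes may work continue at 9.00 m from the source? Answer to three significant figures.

183 min

Using I₁d₁² = I₂d₂², rate at 9.00 m:
126 × (2.70/9.00)² = 126 × 0.09000 = 11.34 mrem/h.
Stay time = 34.6 mrem ÷ 11.34 mrem/h = 3.051 h = 183.1 min.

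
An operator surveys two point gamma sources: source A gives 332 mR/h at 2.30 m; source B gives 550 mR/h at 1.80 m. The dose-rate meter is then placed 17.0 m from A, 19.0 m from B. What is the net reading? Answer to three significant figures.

Each source contributes Iᵢ·(dᵢ/rᵢ)²; contributions add.
A: 332 × (2.30/17.0)² = 6.077 mR/h
B: 550 × (1.80/19.0)² = 4.936 mR/h
Total = 6.077 + 4.936 = 11.01 mR/h.

11.0 mR/h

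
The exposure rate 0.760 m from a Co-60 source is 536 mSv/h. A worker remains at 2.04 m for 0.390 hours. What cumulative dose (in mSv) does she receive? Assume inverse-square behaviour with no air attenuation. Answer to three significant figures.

By the inverse-square law, rate at 2.04 m:
536 × (0.760/2.04)² = 536 × 0.1388 = 74.40 mSv/h.
Dose = rate × time = 74.40 mSv/h × 0.3900 h = 29.02 mSv.

29.0 mSv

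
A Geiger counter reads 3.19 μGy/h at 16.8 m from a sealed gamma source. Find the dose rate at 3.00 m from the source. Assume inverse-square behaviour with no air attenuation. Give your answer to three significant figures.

Applying the 1/r² law, the rate at 3.00 m is
(16.8/3.00)² = 31.36, so 3.19 × 31.36 = 100.0 μGy/h.

100 μGy/h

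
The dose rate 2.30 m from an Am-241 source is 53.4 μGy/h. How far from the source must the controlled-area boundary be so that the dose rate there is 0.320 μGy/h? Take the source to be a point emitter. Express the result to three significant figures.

Applying the 1/r² law, d₂ = d₁·√(I₁/I₂).
I₁/I₂ = 53.4/0.320 = 166.9, so d₂ = 2.30 × √166.9 = 29.71 m.

29.7 m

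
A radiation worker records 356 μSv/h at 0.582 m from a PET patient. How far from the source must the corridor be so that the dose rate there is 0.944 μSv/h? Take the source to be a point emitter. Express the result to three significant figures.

Intensity scales as (d₁/d₂)², so d₂ = d₁·√(I₁/I₂).
I₁/I₂ = 356/0.944 = 377.1, so d₂ = 0.582 × √377.1 = 11.30 m.

11.3 m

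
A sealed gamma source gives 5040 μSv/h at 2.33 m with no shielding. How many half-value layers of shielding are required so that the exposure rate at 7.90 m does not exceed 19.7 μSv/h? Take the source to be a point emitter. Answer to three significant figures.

At 7.90 m, distance alone gives (2.33/7.90)² = 0.08699, so 5040 × 0.08699 = 438.4 μSv/h.
Further attenuation needed: 438.4/19.7 = 22.25.
n = log₂(22.25) = 4.476 half-value layers.

4.48 half-value layers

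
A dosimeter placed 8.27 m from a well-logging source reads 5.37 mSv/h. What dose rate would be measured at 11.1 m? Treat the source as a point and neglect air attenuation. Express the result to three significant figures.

2.98 mSv/h

Since intensity falls as 1/r², scaling from 8.27 m to 11.1 m:
5.37 × (8.27/11.1)² = 5.37 × 0.5551 = 2.981 mSv/h.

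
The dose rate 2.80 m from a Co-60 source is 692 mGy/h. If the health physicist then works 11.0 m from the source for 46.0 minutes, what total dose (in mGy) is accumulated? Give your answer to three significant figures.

Applying the 1/r² law, rate at 11.0 m:
(2.80/11.0)² = 0.06479, so 692 × 0.06479 = 44.83 mGy/h.
Dose = rate × time = 44.83 mGy/h × 0.7667 h = 34.37 mGy.

34.4 mGy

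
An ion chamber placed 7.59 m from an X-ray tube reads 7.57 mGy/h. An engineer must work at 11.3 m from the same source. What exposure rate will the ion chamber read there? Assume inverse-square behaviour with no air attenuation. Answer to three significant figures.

Intensity scales as (d₁/d₂)², so scaling from 7.59 m to 11.3 m:
(7.59/11.3)² = 0.4512, so 7.57 × 0.4512 = 3.416 mGy/h.

3.42 mGy/h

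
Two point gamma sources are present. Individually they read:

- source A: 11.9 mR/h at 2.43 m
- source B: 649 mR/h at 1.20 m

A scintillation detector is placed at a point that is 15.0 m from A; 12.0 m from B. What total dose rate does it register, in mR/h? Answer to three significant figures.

6.80 mR/h

By superposition, sum each source's inverse-square contribution:
A: 11.9 × (2.43/15.0)² = 0.3123 mR/h
B: 649 × (1.20/12.0)² = 6.490 mR/h
Total = 0.3123 + 6.490 = 6.802 mR/h.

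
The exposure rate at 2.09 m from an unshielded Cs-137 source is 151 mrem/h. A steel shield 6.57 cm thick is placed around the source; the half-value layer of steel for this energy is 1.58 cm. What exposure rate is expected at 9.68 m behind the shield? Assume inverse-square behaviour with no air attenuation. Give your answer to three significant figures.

Distance alone: 151 × (2.09/9.68)² = 151 × 0.04662 = 7.040 mrem/h.
Shield: 6.57/1.58 = 4.158 half-value layers → attenuation 2^(−4.158) = 0.05602.
Combined: 7.040 × 0.05602 = 0.3944 mrem/h.

0.394 mrem/h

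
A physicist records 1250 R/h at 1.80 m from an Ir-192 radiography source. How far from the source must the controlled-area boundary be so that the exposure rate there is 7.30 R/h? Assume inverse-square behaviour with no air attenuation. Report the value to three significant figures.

23.6 m

Intensity scales as (d₁/d₂)², so d₂ = d₁·√(I₁/I₂).
I₁/I₂ = 1250/7.30 = 171.2, so d₂ = 1.80 × √171.2 = 23.55 m.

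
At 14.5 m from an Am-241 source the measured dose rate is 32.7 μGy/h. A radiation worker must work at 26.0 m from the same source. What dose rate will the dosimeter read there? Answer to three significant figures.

Using I₁d₁² = I₂d₂², scaling from 14.5 m to 26.0 m:
(14.5/26.0)² = 0.3110, so 32.7 × 0.3110 = 10.17 μGy/h.

10.2 μGy/h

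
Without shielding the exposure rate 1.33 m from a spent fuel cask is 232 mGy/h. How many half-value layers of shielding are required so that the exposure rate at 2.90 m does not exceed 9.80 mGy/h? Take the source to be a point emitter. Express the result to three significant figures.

2.32 half-value layers

At 2.90 m, distance alone gives 232 × (1.33/2.90)² = 232 × 0.2103 = 48.79 mGy/h.
Further attenuation needed: 48.79/9.80 = 4.979.
n = log₂(4.979) = 2.316 half-value layers.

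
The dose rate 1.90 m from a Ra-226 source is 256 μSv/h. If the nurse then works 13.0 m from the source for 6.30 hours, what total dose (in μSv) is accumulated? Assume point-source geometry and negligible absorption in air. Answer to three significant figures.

34.5 μSv

Since intensity falls as 1/r², rate at 13.0 m:
(1.90/13.0)² = 0.02136, so 256 × 0.02136 = 5.468 μSv/h.
Dose = rate × time = 5.468 μSv/h × 6.300 h = 34.45 μSv.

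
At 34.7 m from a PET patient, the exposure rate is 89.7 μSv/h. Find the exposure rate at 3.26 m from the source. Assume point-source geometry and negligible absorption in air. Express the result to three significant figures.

Applying the 1/r² law, the rate at 3.26 m is
(34.7/3.26)² = 113.3, so 89.7 × 113.3 = 10160 μSv/h.

10200 μSv/h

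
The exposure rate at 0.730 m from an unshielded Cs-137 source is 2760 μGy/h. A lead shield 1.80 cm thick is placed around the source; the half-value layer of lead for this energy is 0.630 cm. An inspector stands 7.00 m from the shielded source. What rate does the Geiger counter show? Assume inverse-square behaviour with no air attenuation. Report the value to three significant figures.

4.14 μGy/h

Distance alone: (0.730/7.00)² = 0.01088, so 2760 × 0.01088 = 30.03 μGy/h.
Shield: 1.80/0.630 = 2.857 half-value layers → attenuation 2^(−2.857) = 0.1380.
Combined: 30.03 × 0.1380 = 4.144 μGy/h.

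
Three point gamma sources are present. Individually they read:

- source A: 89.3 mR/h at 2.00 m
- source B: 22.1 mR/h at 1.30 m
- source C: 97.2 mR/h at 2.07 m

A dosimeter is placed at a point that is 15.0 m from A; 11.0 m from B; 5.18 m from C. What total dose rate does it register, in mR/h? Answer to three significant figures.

17.4 mR/h

By superposition, sum each source's inverse-square contribution:
A: 89.3 × (2.00/15.0)² = 1.588 mR/h
B: 22.1 × (1.30/11.0)² = 0.3087 mR/h
C: 97.2 × (2.07/5.18)² = 15.52 mR/h
Total = 1.588 + 0.3087 + 15.52 = 17.42 mR/h.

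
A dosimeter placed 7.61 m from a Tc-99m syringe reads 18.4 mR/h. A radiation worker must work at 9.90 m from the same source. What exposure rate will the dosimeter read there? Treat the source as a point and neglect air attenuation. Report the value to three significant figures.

Using I₁d₁² = I₂d₂², scaling from 7.61 m to 9.90 m:
18.4 × (7.61/9.90)² = 18.4 × 0.5909 = 10.87 mR/h.

10.9 mR/h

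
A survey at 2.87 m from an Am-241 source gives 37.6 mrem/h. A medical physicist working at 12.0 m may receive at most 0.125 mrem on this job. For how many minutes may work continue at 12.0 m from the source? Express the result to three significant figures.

Since intensity falls as 1/r², rate at 12.0 m:
(2.87/12.0)² = 0.05720, so 37.6 × 0.05720 = 2.151 mrem/h.
Stay time = 0.125 mrem ÷ 2.151 mrem/h = 0.05811 h = 3.487 min.

3.49 min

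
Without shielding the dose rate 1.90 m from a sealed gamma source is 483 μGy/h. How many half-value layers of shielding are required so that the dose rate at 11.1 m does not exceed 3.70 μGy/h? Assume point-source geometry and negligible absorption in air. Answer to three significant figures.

At 11.1 m, distance alone gives (1.90/11.1)² = 0.02930, so 483 × 0.02930 = 14.15 μGy/h.
Further attenuation needed: 14.15/3.70 = 3.824.
n = log₂(3.824) = 1.935 half-value layers.

1.94 half-value layers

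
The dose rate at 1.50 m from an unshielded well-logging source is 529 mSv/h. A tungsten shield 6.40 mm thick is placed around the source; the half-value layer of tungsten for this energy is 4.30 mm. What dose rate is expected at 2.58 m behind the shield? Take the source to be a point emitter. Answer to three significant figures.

Distance alone: (1.50/2.58)² = 0.3380, so 529 × 0.3380 = 178.8 mSv/h.
Shield: 6.40/4.30 = 1.488 half-value layers → attenuation 2^(−1.488) = 0.3565.
Combined: 178.8 × 0.3565 = 63.74 mSv/h.

63.7 mSv/h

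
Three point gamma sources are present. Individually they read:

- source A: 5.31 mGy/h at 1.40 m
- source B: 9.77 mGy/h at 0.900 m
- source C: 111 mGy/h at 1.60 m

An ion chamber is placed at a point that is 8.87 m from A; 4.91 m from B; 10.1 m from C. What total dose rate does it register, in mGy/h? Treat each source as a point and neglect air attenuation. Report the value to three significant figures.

3.25 mGy/h

By superposition, sum each source's inverse-square contribution:
A: 5.31 × (1.40/8.87)² = 0.1323 mGy/h
B: 9.77 × (0.900/4.91)² = 0.3283 mGy/h
C: 111 × (1.60/10.1)² = 2.786 mGy/h
Total = 0.1323 + 0.3283 + 2.786 = 3.247 mGy/h.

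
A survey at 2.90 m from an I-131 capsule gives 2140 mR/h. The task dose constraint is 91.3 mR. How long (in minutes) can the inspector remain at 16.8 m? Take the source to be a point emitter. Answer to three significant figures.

85.9 min

Applying the 1/r² law, rate at 16.8 m:
2140 × (2.90/16.8)² = 2140 × 0.02980 = 63.77 mR/h.
Stay time = 91.3 mR ÷ 63.77 mR/h = 1.432 h = 85.92 min.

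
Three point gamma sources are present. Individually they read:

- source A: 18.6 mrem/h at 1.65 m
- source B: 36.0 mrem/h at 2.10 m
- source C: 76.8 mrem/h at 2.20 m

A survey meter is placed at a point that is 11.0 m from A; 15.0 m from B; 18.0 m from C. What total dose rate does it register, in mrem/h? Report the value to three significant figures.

2.27 mrem/h

By superposition, sum each source's inverse-square contribution:
A: 18.6 × (1.65/11.0)² = 0.4185 mrem/h
B: 36.0 × (2.10/15.0)² = 0.7056 mrem/h
C: 76.8 × (2.20/18.0)² = 1.147 mrem/h
Total = 0.4185 + 0.7056 + 1.147 = 2.271 mrem/h.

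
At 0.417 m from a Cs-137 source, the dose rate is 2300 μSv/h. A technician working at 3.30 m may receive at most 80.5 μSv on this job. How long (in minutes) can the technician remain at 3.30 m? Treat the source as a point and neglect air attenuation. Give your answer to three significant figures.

Intensity scales as (d₁/d₂)², so rate at 3.30 m:
(0.417/3.30)² = 0.01597, so 2300 × 0.01597 = 36.73 μSv/h.
Stay time = 80.5 μSv ÷ 36.73 μSv/h = 2.192 h = 131.5 min.

132 min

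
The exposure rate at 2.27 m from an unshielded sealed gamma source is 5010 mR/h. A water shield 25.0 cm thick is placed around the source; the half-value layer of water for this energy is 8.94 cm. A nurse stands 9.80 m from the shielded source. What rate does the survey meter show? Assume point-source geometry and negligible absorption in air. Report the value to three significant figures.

38.7 mR/h

Distance alone: (2.27/9.80)² = 0.05365, so 5010 × 0.05365 = 268.8 mR/h.
Shield: 25.0/8.94 = 2.796 half-value layers → attenuation 2^(−2.796) = 0.1440.
Combined: 268.8 × 0.1440 = 38.71 mR/h.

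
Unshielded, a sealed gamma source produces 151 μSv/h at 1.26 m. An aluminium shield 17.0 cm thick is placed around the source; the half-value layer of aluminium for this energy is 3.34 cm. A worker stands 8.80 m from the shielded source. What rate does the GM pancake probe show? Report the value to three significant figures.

0.0909 μSv/h

Distance alone: (1.26/8.80)² = 0.02050, so 151 × 0.02050 = 3.095 μSv/h.
Shield: 17.0/3.34 = 5.090 half-value layers → attenuation 2^(−5.090) = 0.02936.
Combined: 3.095 × 0.02936 = 0.09087 μSv/h.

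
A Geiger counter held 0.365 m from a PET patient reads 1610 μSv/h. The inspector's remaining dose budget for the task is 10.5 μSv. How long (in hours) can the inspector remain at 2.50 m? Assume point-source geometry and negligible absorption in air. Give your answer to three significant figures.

0.306 h

By the inverse-square law, rate at 2.50 m:
(0.365/2.50)² = 0.02132, so 1610 × 0.02132 = 34.33 μSv/h.
Stay time = 10.5 μSv ÷ 34.33 μSv/h = 0.3059 h.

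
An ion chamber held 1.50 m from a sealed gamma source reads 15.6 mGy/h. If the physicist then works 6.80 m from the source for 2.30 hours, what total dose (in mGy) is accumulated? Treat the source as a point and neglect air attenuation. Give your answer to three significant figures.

1.75 mGy

Applying the 1/r² law, rate at 6.80 m:
15.6 × (1.50/6.80)² = 15.6 × 0.04866 = 0.7591 mGy/h.
Dose = rate × time = 0.7591 mGy/h × 2.300 h = 1.746 mGy.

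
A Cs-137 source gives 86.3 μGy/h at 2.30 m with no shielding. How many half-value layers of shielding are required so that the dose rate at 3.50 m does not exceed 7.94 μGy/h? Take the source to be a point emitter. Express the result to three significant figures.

At 3.50 m, distance alone gives 86.3 × (2.30/3.50)² = 86.3 × 0.4318 = 37.26 μGy/h.
Further attenuation needed: 37.26/7.94 = 4.693.
n = log₂(4.693) = 2.231 half-value layers.

2.23 half-value layers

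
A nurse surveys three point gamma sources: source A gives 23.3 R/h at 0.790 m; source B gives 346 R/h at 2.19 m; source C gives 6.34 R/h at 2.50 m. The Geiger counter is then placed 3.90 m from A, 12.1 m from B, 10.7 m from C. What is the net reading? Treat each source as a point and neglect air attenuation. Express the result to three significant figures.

12.6 R/h

Each source contributes Iᵢ·(dᵢ/rᵢ)²; contributions add.
A: 23.3 × (0.790/3.90)² = 0.9561 R/h
B: 346 × (2.19/12.1)² = 11.33 R/h
C: 6.34 × (2.50/10.7)² = 0.3461 R/h
Total = 0.9561 + 11.33 + 0.3461 = 12.63 R/h.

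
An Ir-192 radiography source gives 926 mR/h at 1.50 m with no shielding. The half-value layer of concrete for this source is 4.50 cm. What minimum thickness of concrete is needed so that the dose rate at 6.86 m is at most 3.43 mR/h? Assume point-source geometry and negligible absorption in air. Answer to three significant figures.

At 6.86 m, distance alone gives 926 × (1.50/6.86)² = 926 × 0.04781 = 44.27 mR/h.
Further attenuation needed: 44.27/3.43 = 12.91.
n = log₂(12.91) = 3.690 half-value layers.
Thickness = 3.690 × 4.50 cm = 16.61 cm.

16.6 cm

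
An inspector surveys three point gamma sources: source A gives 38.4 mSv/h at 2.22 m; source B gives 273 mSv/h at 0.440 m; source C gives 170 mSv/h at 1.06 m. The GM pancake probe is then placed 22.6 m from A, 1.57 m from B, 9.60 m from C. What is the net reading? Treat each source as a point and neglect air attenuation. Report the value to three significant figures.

23.9 mSv/h

Each source contributes Iᵢ·(dᵢ/rᵢ)²; contributions add.
A: 38.4 × (2.22/22.6)² = 0.3705 mSv/h
B: 273 × (0.440/1.57)² = 21.44 mSv/h
C: 170 × (1.06/9.60)² = 2.073 mSv/h
Total = 0.3705 + 21.44 + 2.073 = 23.88 mSv/h.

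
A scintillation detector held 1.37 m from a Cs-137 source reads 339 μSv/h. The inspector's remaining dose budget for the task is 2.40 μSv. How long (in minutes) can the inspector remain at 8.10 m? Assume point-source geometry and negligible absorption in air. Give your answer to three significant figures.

Using I₁d₁² = I₂d₂², rate at 8.10 m:
339 × (1.37/8.10)² = 339 × 0.02861 = 9.699 μSv/h.
Stay time = 2.40 μSv ÷ 9.699 μSv/h = 0.2474 h = 14.84 min.

14.8 min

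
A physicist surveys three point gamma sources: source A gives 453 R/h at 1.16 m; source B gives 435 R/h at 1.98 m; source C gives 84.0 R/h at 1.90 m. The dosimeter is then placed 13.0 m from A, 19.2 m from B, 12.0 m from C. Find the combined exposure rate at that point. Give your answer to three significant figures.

Each source contributes Iᵢ·(dᵢ/rᵢ)²; contributions add.
A: 453 × (1.16/13.0)² = 3.607 R/h
B: 435 × (1.98/19.2)² = 4.626 R/h
C: 84.0 × (1.90/12.0)² = 2.106 R/h
Total = 3.607 + 4.626 + 2.106 = 10.34 R/h.

10.3 R/h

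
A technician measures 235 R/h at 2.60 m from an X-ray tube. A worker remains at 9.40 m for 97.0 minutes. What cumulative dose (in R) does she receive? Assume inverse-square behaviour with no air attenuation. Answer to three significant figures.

29.1 R

Applying the 1/r² law, rate at 9.40 m:
235 × (2.60/9.40)² = 235 × 0.07651 = 17.98 R/h.
Dose = rate × time = 17.98 R/h × 1.617 h = 29.07 R.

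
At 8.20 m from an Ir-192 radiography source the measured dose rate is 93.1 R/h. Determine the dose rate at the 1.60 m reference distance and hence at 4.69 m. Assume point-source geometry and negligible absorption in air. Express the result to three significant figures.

Applying the 1/r² law,
At 1.60 m: (8.20/1.60)² = 26.27, so 93.1 × 26.27 = 2446 R/h
At 4.69 m: (1.60/4.69)² = 0.1164, so 2446 × 0.1164 = 284.7 R/h.

2450 R/h; 285 R/h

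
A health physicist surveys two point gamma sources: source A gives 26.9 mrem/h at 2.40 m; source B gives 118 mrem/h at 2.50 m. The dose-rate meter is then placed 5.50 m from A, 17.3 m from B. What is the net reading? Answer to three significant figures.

Each source contributes Iᵢ·(dᵢ/rᵢ)²; contributions add.
A: 26.9 × (2.40/5.50)² = 5.122 mrem/h
B: 118 × (2.50/17.3)² = 2.464 mrem/h
Total = 5.122 + 2.464 = 7.586 mrem/h.

7.59 mrem/h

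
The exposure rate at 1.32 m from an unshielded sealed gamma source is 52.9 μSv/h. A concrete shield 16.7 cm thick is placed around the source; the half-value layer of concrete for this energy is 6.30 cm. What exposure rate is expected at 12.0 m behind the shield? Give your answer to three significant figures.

0.102 μSv/h

Distance alone: (1.32/12.0)² = 0.01210, so 52.9 × 0.01210 = 0.6401 μSv/h.
Shield: 16.7/6.30 = 2.651 half-value layers → attenuation 2^(−2.651) = 0.1592.
Combined: 0.6401 × 0.1592 = 0.1019 μSv/h.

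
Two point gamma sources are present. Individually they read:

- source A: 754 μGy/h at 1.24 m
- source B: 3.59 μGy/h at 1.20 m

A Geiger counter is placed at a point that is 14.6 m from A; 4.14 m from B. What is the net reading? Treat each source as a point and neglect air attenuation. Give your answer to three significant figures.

Each source contributes Iᵢ·(dᵢ/rᵢ)²; contributions add.
A: 754 × (1.24/14.6)² = 5.439 μGy/h
B: 3.59 × (1.20/4.14)² = 0.3016 μGy/h
Total = 5.439 + 0.3016 = 5.741 μGy/h.

5.74 μGy/h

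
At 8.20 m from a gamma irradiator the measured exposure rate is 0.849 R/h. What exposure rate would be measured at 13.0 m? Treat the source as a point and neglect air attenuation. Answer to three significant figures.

By the inverse-square law, scaling from 8.20 m to 13.0 m:
0.849 × (8.20/13.0)² = 0.849 × 0.3979 = 0.3378 R/h.

0.338 R/h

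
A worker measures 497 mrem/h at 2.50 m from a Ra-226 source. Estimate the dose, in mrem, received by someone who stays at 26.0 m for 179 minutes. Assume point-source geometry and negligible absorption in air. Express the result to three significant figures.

13.7 mrem

Intensity scales as (d₁/d₂)², so rate at 26.0 m:
(2.50/26.0)² = 0.009246, so 497 × 0.009246 = 4.595 mrem/h.
Dose = rate × time = 4.595 mrem/h × 2.983 h = 13.71 mrem.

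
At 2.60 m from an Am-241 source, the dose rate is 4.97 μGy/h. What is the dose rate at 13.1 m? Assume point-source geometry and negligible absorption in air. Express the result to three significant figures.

Since intensity falls as 1/r², the rate at 13.1 m is
4.97 × (2.60/13.1)² = 4.97 × 0.03939 = 0.1958 μGy/h.

0.196 μGy/h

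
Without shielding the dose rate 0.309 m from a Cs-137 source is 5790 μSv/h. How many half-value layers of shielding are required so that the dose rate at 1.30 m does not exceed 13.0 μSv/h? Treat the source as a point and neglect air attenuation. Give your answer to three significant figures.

4.65 half-value layers

At 1.30 m, distance alone gives 5790 × (0.309/1.30)² = 5790 × 0.05650 = 327.1 μSv/h.
Further attenuation needed: 327.1/13.0 = 25.16.
n = log₂(25.16) = 4.653 half-value layers.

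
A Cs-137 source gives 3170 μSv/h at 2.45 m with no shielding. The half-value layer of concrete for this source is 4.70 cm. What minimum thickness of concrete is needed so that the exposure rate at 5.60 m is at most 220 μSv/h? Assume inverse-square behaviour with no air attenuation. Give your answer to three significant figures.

At 5.60 m, distance alone gives (2.45/5.60)² = 0.1914, so 3170 × 0.1914 = 606.7 μSv/h.
Further attenuation needed: 606.7/220 = 2.758.
n = log₂(2.758) = 1.464 half-value layers.
Thickness = 1.464 × 4.70 cm = 6.881 cm.

6.88 cm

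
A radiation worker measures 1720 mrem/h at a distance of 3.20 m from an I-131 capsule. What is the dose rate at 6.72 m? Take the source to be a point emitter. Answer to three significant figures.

390 mrem/h

By the inverse-square law, the rate at 6.72 m is
1720 × (3.20/6.72)² = 1720 × 0.2268 = 390.1 mrem/h.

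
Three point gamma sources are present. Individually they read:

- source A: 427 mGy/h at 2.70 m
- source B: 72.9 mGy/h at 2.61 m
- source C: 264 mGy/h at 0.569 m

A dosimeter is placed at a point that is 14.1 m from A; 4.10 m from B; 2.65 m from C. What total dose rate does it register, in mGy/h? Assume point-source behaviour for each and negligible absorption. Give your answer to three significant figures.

Each source contributes Iᵢ·(dᵢ/rᵢ)²; contributions add.
A: 427 × (2.70/14.1)² = 15.66 mGy/h
B: 72.9 × (2.61/4.10)² = 29.54 mGy/h
C: 264 × (0.569/2.65)² = 12.17 mGy/h
Total = 15.66 + 29.54 + 12.17 = 57.37 mGy/h.

57.4 mGy/h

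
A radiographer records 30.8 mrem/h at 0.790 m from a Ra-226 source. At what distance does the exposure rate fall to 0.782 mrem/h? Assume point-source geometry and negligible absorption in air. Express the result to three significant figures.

4.96 m

By the inverse-square law, d₂ = d₁·√(I₁/I₂).
I₁/I₂ = 30.8/0.782 = 39.39, so d₂ = 0.790 × √39.39 = 4.958 m.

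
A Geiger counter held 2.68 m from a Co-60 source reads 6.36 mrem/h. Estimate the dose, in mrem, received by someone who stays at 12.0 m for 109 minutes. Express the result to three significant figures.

Since intensity falls as 1/r², rate at 12.0 m:
(2.68/12.0)² = 0.04988, so 6.36 × 0.04988 = 0.3172 mrem/h.
Dose = rate × time = 0.3172 mrem/h × 1.817 h = 0.5764 mrem.

0.576 mrem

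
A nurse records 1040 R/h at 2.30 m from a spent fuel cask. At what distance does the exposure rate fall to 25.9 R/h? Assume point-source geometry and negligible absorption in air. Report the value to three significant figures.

Intensity scales as (d₁/d₂)², so d₂ = d₁·√(I₁/I₂).
I₁/I₂ = 1040/25.9 = 40.15, so d₂ = 2.30 × √40.15 = 14.57 m.

14.6 m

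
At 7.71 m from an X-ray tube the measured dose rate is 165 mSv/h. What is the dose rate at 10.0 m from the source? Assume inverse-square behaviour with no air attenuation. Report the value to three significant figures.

98.1 mSv/h

By the inverse-square law, scaling from 7.71 m to 10.0 m:
(7.71/10.0)² = 0.5944, so 165 × 0.5944 = 98.08 mSv/h.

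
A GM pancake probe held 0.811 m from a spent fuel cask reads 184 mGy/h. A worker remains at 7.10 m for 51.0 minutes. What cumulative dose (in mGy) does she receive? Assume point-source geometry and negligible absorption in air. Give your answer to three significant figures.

2.04 mGy

Applying the 1/r² law, rate at 7.10 m:
184 × (0.811/7.10)² = 184 × 0.01305 = 2.401 mGy/h.
Dose = rate × time = 2.401 mGy/h × 0.8500 h = 2.041 mGy.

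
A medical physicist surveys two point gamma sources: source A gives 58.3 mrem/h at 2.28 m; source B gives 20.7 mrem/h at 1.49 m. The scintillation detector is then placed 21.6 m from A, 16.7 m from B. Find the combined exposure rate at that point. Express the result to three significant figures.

0.814 mrem/h

By superposition, sum each source's inverse-square contribution:
A: 58.3 × (2.28/21.6)² = 0.6496 mrem/h
B: 20.7 × (1.49/16.7)² = 0.1648 mrem/h
Total = 0.6496 + 0.1648 = 0.8144 mrem/h.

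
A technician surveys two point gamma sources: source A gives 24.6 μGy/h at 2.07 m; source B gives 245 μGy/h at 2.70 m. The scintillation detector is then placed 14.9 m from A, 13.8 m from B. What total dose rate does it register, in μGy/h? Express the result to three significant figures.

9.85 μGy/h

Each source contributes Iᵢ·(dᵢ/rᵢ)²; contributions add.
A: 24.6 × (2.07/14.9)² = 0.4748 μGy/h
B: 245 × (2.70/13.8)² = 9.379 μGy/h
Total = 0.4748 + 9.379 = 9.854 μGy/h.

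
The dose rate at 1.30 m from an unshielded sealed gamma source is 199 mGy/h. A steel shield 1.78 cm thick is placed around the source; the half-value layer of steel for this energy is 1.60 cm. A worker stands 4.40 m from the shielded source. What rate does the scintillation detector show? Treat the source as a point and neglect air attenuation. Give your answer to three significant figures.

Distance alone: (1.30/4.40)² = 0.08729, so 199 × 0.08729 = 17.37 mGy/h.
Shield: 1.78/1.60 = 1.113 half-value layers → attenuation 2^(−1.113) = 0.4623.
Combined: 17.37 × 0.4623 = 8.030 mGy/h.

8.03 mGy/h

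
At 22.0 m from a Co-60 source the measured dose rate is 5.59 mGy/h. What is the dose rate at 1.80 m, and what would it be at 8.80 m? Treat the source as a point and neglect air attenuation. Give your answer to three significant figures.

By the inverse-square law,
At 1.80 m: 5.59 × (22.0/1.80)² = 5.59 × 149.4 = 835.1 mGy/h
At 8.80 m: 835.1 × (1.80/8.80)² = 835.1 × 0.04184 = 34.94 mGy/h.

835 mGy/h; 34.9 mGy/h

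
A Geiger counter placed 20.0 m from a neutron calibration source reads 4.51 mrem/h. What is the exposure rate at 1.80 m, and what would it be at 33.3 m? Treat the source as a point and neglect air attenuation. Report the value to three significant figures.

Using I₁d₁² = I₂d₂²,
At 1.80 m: 4.51 × (20.0/1.80)² = 4.51 × 123.5 = 557.0 mrem/h
At 33.3 m: (1.80/33.3)² = 0.002922, so 557.0 × 0.002922 = 1.628 mrem/h.

557 mrem/h; 1.63 mrem/h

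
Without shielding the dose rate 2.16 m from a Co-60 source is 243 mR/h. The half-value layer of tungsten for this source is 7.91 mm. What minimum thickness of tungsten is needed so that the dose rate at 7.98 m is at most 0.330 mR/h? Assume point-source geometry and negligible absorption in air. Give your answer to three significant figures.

45.5 mm

At 7.98 m, distance alone gives (2.16/7.98)² = 0.07327, so 243 × 0.07327 = 17.80 mR/h.
Further attenuation needed: 17.80/0.330 = 53.94.
n = log₂(53.94) = 5.753 half-value layers.
Thickness = 5.753 × 7.91 mm = 45.51 mm.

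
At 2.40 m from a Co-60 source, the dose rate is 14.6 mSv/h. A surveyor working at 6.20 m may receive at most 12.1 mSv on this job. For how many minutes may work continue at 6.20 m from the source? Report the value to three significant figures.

Intensity scales as (d₁/d₂)², so rate at 6.20 m:
(2.40/6.20)² = 0.1498, so 14.6 × 0.1498 = 2.187 mSv/h.
Stay time = 12.1 mSv ÷ 2.187 mSv/h = 5.533 h = 332.0 min.

332 min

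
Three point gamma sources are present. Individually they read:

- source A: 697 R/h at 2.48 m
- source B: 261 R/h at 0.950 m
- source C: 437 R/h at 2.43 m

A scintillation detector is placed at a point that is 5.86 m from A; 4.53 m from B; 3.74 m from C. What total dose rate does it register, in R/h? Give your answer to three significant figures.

Each source contributes Iᵢ·(dᵢ/rᵢ)²; contributions add.
A: 697 × (2.48/5.86)² = 124.8 R/h
B: 261 × (0.950/4.53)² = 11.48 R/h
C: 437 × (2.43/3.74)² = 184.5 R/h
Total = 124.8 + 11.48 + 184.5 = 320.8 R/h.

321 R/h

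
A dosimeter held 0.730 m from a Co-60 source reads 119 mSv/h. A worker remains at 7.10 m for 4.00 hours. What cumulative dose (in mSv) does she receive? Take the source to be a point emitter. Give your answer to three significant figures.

5.03 mSv

By the inverse-square law, rate at 7.10 m:
119 × (0.730/7.10)² = 119 × 0.01057 = 1.258 mSv/h.
Dose = rate × time = 1.258 mSv/h × 4.000 h = 5.032 mSv.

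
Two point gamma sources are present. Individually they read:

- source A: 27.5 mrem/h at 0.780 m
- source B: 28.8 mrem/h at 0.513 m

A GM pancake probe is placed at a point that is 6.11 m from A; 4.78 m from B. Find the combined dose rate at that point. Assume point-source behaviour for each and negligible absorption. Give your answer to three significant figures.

0.780 mrem/h

By superposition, sum each source's inverse-square contribution:
A: 27.5 × (0.780/6.11)² = 0.4482 mrem/h
B: 28.8 × (0.513/4.78)² = 0.3317 mrem/h
Total = 0.4482 + 0.3317 = 0.7799 mrem/h.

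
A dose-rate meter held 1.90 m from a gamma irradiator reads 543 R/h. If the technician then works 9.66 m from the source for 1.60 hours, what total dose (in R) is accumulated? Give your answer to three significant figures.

By the inverse-square law, rate at 9.66 m:
543 × (1.90/9.66)² = 543 × 0.03869 = 21.01 R/h.
Dose = rate × time = 21.01 R/h × 1.600 h = 33.62 R.

33.6 R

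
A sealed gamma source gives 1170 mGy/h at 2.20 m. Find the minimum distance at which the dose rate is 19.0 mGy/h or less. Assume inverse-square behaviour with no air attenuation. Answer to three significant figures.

17.3 m

Intensity scales as (d₁/d₂)², so d₂ = d₁·√(I₁/I₂).
I₁/I₂ = 1170/19.0 = 61.58, so d₂ = 2.20 × √61.58 = 17.26 m.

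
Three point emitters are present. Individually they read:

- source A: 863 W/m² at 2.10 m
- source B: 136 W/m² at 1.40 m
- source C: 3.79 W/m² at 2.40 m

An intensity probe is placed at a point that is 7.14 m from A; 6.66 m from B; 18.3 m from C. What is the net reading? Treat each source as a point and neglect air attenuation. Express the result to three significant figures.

By superposition, sum each source's inverse-square contribution:
A: 863 × (2.10/7.14)² = 74.65 W/m²
B: 136 × (1.40/6.66)² = 6.010 W/m²
C: 3.79 × (2.40/18.3)² = 0.06519 W/m²
Total = 74.65 + 6.010 + 0.06519 = 80.73 W/m².

80.7 W/m²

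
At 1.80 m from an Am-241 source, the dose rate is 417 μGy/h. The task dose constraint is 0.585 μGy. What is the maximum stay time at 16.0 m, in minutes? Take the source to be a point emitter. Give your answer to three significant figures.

Intensity scales as (d₁/d₂)², so rate at 16.0 m:
(1.80/16.0)² = 0.01266, so 417 × 0.01266 = 5.279 μGy/h.
Stay time = 0.585 μGy ÷ 5.279 μGy/h = 0.1108 h = 6.648 min.

6.65 min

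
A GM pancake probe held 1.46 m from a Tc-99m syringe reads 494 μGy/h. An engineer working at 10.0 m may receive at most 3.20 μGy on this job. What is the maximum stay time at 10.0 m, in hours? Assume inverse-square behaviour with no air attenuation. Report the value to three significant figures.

0.304 h

Applying the 1/r² law, rate at 10.0 m:
(1.46/10.0)² = 0.02132, so 494 × 0.02132 = 10.53 μGy/h.
Stay time = 3.20 μGy ÷ 10.53 μGy/h = 0.3039 h.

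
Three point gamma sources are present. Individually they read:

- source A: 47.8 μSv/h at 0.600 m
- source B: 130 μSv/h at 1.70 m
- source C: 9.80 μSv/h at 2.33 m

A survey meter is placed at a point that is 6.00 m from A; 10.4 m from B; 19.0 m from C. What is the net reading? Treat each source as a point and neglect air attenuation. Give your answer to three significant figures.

4.10 μSv/h

Each source contributes Iᵢ·(dᵢ/rᵢ)²; contributions add.
A: 47.8 × (0.600/6.00)² = 0.4780 μSv/h
B: 130 × (1.70/10.4)² = 3.474 μSv/h
C: 9.80 × (2.33/19.0)² = 0.1474 μSv/h
Total = 0.4780 + 3.474 + 0.1474 = 4.099 μSv/h.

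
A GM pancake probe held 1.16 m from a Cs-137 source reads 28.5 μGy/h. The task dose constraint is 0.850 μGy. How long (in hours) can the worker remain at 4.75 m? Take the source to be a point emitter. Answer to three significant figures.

Intensity scales as (d₁/d₂)², so rate at 4.75 m:
(1.16/4.75)² = 0.05964, so 28.5 × 0.05964 = 1.700 μGy/h.
Stay time = 0.850 μGy ÷ 1.700 μGy/h = 0.5000 h.

0.500 h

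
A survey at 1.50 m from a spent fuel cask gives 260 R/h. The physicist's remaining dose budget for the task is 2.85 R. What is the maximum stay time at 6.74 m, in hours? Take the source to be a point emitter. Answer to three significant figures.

0.221 h

By the inverse-square law, rate at 6.74 m:
260 × (1.50/6.74)² = 260 × 0.04953 = 12.88 R/h.
Stay time = 2.85 R ÷ 12.88 R/h = 0.2213 h.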